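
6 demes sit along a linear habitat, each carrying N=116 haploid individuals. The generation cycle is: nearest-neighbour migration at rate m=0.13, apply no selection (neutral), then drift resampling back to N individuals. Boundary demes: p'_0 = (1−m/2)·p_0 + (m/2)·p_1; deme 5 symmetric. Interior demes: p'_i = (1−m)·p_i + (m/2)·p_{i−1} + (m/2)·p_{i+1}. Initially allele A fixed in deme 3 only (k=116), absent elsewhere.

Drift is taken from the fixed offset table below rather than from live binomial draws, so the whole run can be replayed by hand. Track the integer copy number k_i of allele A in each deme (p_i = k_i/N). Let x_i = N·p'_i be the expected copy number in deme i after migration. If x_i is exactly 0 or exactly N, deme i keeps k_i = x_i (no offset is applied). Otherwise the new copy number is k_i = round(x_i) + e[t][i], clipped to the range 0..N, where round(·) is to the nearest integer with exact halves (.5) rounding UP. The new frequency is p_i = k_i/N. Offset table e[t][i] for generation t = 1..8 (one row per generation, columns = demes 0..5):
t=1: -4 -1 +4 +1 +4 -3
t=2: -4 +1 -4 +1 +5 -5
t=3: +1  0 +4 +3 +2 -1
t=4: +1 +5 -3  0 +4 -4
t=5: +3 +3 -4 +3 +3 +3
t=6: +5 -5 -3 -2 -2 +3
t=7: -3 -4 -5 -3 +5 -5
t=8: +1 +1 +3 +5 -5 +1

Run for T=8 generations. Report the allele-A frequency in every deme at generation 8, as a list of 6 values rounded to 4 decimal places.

[0.0690, 0.0517, 0.1897, 0.5000, 0.2931, 0.0862]

t=0: k=[0 0 0 116 0 0]
t=1: x=[0.0000 0.0000 7.5400 100.9200 7.5400 0.0000] k=[0 0 12 102 12 0]
t=2: x=[0.0000 0.7800 17.0700 90.3000 17.0700 0.7800] k=[0 2 13 91 22 0]
t=3: x=[0.1300 2.5850 17.3550 81.4450 25.0550 1.4300] k=[1 3 21 84 27 0]
t=4: x=[1.1300 4.0400 23.9250 76.2000 28.9500 1.7550] k=[2 9 21 76 33 0]
t=5: x=[2.4550 9.3250 23.7950 69.6300 33.6500 2.1450] k=[5 12 20 73 37 5]
t=6: x=[5.4550 12.0650 22.9250 67.2150 37.2600 7.0800] k=[10 7 20 65 35 10]
t=7: x=[9.8050 8.0400 22.0800 60.1250 35.3250 11.6250] k=[7 4 17 57 40 7]
t=8: x=[6.8050 5.0400 18.7550 53.2950 38.9600 9.1450] k=[8 6 22 58 34 10]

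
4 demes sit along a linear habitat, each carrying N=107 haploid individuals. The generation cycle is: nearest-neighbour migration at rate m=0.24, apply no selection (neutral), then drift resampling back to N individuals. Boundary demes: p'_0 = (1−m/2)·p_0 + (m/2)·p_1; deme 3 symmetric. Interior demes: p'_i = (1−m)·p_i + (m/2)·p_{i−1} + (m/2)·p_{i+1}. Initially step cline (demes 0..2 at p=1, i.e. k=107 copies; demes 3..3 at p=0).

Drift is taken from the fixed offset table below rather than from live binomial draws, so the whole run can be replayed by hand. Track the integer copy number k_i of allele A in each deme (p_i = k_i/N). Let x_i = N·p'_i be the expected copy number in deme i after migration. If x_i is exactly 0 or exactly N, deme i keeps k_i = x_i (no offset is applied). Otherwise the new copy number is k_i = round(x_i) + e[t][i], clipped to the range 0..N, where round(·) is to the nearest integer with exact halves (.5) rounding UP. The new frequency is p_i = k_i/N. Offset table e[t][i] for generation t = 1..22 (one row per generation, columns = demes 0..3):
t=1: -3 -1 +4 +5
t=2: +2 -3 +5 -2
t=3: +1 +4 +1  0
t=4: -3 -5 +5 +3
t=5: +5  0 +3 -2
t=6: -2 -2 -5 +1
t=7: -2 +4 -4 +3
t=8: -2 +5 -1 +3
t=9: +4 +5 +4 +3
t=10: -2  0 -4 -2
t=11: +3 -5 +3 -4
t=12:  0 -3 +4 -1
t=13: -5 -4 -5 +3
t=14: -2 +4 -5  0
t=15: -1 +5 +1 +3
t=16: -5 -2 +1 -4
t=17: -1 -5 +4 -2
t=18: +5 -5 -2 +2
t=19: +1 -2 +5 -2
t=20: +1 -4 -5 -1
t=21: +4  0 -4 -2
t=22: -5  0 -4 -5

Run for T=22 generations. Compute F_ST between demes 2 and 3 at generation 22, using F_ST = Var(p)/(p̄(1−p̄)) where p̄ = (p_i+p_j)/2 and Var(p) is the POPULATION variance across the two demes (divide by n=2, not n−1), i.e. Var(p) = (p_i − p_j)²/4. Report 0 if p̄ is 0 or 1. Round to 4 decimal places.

t=0: k=[107 107 107 0]
t=1: x=[107.0000 107.0000 94.1600 12.8400] k=[107 107 98 18]
t=2: x=[107.0000 105.9200 89.4800 27.6000] k=[107 103 94 26]
t=3: x=[106.5200 102.4000 86.9200 34.1600] k=[107 106 88 34]
t=4: x=[106.8800 103.9600 83.6800 40.4800] k=[104 99 89 43]
t=5: x=[103.4000 98.4000 84.6800 48.5200] k=[107 98 88 47]
t=6: x=[105.9200 97.8800 84.2800 51.9200] k=[104 96 79 53]
t=7: x=[103.0400 94.9200 77.9200 56.1200] k=[101 99 74 59]
t=8: x=[100.7600 96.2400 75.2000 60.8000] k=[99 101 74 64]
t=9: x=[99.2400 97.5200 76.0400 65.2000] k=[103 103 80 68]
t=10: x=[103.0000 100.2400 81.3200 69.4400] k=[101 100 77 67]
t=11: x=[100.8800 97.3600 78.5600 68.2000] k=[104 92 82 64]
t=12: x=[102.5600 92.2400 81.0400 66.1600] k=[103 89 85 65]
t=13: x=[101.3200 90.2000 83.0800 67.4000] k=[96 86 78 70]
t=14: x=[94.8000 86.2400 78.0000 70.9600] k=[93 90 73 71]
t=15: x=[92.6400 88.3200 74.8000 71.2400] k=[92 93 76 74]
t=16: x=[92.1200 90.8400 77.8000 74.2400] k=[87 89 79 70]
t=17: x=[87.2400 87.5600 79.1200 71.0800] k=[86 83 83 69]
t=18: x=[85.6400 83.3600 81.3200 70.6800] k=[91 78 79 73]
t=19: x=[89.4400 79.6800 78.1600 73.7200] k=[90 78 83 72]
t=20: x=[88.5600 80.0400 81.0800 73.3200] k=[90 76 76 72]
t=21: x=[88.3200 77.6800 75.5200 72.4800] k=[92 78 72 70]
t=22: x=[90.3200 78.9600 72.4800 70.2400] k=[85 79 68 65]

0.0008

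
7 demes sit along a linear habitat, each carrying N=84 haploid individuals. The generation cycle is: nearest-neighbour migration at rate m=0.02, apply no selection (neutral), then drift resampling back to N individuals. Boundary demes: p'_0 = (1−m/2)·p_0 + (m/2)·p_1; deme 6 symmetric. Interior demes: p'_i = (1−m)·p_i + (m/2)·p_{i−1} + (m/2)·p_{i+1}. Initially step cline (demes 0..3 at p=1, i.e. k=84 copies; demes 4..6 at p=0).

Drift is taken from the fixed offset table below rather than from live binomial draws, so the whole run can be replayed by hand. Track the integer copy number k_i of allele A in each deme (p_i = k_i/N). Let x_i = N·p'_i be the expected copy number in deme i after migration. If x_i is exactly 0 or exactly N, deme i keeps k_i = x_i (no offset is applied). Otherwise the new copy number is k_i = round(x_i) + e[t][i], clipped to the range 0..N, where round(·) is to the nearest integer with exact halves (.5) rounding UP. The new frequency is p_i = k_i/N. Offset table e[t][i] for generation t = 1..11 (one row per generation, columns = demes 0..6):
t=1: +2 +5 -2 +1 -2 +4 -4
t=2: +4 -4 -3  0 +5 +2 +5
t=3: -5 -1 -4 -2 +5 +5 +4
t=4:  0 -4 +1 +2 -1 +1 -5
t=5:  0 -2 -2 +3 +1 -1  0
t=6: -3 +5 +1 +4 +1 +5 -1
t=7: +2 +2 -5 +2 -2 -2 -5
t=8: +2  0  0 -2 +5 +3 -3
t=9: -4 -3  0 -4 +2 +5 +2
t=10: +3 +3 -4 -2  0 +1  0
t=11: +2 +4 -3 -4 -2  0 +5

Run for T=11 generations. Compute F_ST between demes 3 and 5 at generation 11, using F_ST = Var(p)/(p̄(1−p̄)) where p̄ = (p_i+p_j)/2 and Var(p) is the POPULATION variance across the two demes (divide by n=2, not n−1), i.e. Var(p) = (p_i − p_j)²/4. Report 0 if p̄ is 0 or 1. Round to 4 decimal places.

0.3687

t=0: k=[84 84 84 84 0 0 0]
t=1: x=[84.0000 84.0000 84.0000 83.1600 0.8400 0.0000 0.0000] k=[84 84 84 84 0 0 0]
t=2: x=[84.0000 84.0000 84.0000 83.1600 0.8400 0.0000 0.0000] k=[84 84 84 83 6 0 0]
t=3: x=[84.0000 84.0000 83.9900 82.2400 6.7100 0.0600 0.0000] k=[84 84 80 80 12 5 0]
t=4: x=[84.0000 83.9600 80.0400 79.3200 12.6100 5.0200 0.0500] k=[84 80 81 81 12 6 0]
t=5: x=[83.9600 80.0500 80.9900 80.3100 12.6300 6.0000 0.0600] k=[84 78 79 83 14 5 0]
t=6: x=[83.9400 78.0700 79.0300 82.2700 14.6000 5.0400 0.0500] k=[81 83 80 84 16 10 0]
t=7: x=[81.0200 82.9500 80.0700 83.2800 16.6200 9.9600 0.1000] k=[83 84 75 84 15 8 0]
t=8: x=[83.0100 83.9000 75.1800 83.2200 15.6200 7.9900 0.0800] k=[84 84 75 81 21 11 0]
t=9: x=[84.0000 83.9100 75.1500 80.3400 21.5000 10.9900 0.1100] k=[84 81 75 76 24 16 2]
t=10: x=[83.9700 80.9700 75.0700 75.4700 24.4400 15.9400 2.1400] k=[84 84 71 73 24 17 2]
t=11: x=[84.0000 83.8700 71.1500 72.4900 24.4200 16.9200 2.1500] k=[84 84 68 68 22 17 7]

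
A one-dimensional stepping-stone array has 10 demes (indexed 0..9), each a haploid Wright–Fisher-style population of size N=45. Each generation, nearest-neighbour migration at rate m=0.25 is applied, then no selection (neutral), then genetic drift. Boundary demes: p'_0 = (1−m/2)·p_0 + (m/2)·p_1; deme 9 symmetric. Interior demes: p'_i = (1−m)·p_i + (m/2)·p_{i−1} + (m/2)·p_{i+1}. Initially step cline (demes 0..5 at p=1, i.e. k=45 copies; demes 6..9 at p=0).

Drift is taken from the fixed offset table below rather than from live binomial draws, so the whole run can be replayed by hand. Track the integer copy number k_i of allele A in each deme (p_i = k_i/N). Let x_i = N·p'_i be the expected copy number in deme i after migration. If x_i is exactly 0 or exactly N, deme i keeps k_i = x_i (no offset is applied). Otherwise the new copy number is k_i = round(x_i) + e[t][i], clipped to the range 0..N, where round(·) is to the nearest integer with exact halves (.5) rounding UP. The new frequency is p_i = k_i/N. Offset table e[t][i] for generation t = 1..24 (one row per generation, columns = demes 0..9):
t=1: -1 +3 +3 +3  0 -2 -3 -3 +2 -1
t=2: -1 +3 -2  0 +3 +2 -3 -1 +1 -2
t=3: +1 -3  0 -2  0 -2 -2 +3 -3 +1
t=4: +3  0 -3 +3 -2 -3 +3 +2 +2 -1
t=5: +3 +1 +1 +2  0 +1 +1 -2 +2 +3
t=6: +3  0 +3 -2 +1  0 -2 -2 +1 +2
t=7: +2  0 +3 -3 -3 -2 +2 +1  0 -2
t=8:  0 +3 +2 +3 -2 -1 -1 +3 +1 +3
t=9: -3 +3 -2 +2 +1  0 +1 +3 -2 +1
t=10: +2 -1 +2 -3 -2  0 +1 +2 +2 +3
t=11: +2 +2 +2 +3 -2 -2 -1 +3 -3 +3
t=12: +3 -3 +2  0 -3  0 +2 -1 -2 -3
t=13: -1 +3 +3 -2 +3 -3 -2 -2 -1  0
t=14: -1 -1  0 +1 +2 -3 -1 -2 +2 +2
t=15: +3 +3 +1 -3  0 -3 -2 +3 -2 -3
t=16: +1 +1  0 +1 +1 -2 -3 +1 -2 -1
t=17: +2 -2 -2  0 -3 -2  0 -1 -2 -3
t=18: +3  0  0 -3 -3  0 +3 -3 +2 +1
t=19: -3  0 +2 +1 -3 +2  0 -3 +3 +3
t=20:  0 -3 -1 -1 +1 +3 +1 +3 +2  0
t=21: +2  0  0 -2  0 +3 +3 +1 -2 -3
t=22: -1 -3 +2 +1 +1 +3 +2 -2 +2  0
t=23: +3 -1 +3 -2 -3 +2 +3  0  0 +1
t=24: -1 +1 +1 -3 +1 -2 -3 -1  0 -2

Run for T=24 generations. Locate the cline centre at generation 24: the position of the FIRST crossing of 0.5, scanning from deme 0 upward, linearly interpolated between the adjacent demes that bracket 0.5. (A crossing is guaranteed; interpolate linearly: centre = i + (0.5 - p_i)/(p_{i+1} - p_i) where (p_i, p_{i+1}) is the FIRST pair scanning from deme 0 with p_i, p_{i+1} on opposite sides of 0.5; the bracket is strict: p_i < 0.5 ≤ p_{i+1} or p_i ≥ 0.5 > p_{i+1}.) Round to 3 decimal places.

t=0: k=[45 45 45 45 45 45 0 0 0 0]
t=1: x=[45.0000 45.0000 45.0000 45.0000 45.0000 39.3750 5.6250 0.0000 0.0000 0.0000] k=[45 45 45 45 45 37 3 0 0 0]
t=2: x=[45.0000 45.0000 45.0000 45.0000 44.0000 33.7500 6.8750 0.3750 0.0000 0.0000] k=[45 45 45 45 45 36 4 0 0 0]
t=3: x=[45.0000 45.0000 45.0000 45.0000 43.8750 33.1250 7.5000 0.5000 0.0000 0.0000] k=[45 45 45 45 44 31 6 4 0 0]
t=4: x=[45.0000 45.0000 45.0000 44.8750 42.5000 29.5000 8.8750 3.7500 0.5000 0.0000] k=[45 45 45 45 41 27 12 6 3 0]
t=5: x=[45.0000 45.0000 45.0000 44.5000 39.7500 26.8750 13.1250 6.3750 3.0000 0.3750] k=[45 45 45 45 40 28 14 4 5 3]
t=6: x=[45.0000 45.0000 45.0000 44.3750 39.1250 27.7500 14.5000 5.3750 4.6250 3.2500] k=[45 45 45 42 40 28 13 3 6 5]
t=7: x=[45.0000 45.0000 44.6250 42.1250 38.7500 27.6250 13.6250 4.6250 5.5000 5.1250] k=[45 45 45 39 36 26 16 6 6 3]
t=8: x=[45.0000 45.0000 44.2500 39.3750 35.1250 26.0000 16.0000 7.2500 5.6250 3.3750] k=[45 45 45 42 33 25 15 10 7 6]
t=9: x=[45.0000 45.0000 44.6250 41.2500 33.1250 24.7500 15.6250 10.2500 7.2500 6.1250] k=[45 45 43 43 34 25 17 13 5 7]
t=10: x=[45.0000 44.7500 43.2500 41.8750 34.0000 25.1250 17.5000 12.5000 6.2500 6.7500] k=[45 44 45 39 32 25 19 15 8 10]
t=11: x=[44.8750 44.2500 44.1250 38.8750 32.0000 25.1250 19.2500 14.6250 9.1250 9.7500] k=[45 45 45 42 30 23 18 18 6 13]
t=12: x=[45.0000 45.0000 44.6250 40.8750 30.6250 23.2500 18.6250 16.5000 8.3750 12.1250] k=[45 45 45 41 28 23 21 16 6 9]
t=13: x=[45.0000 45.0000 44.5000 39.8750 29.0000 23.3750 20.6250 15.3750 7.6250 8.6250] k=[45 45 45 38 32 20 19 13 7 9]
t=14: x=[45.0000 45.0000 44.1250 38.1250 31.2500 21.3750 18.3750 13.0000 8.0000 8.7500] k=[45 45 44 39 33 18 17 11 10 11]
t=15: x=[45.0000 44.8750 43.5000 38.8750 31.8750 19.7500 16.3750 11.6250 10.2500 10.8750] k=[45 45 45 36 32 17 14 15 8 8]
t=16: x=[45.0000 45.0000 43.8750 36.6250 30.6250 18.5000 14.5000 14.0000 8.8750 8.0000] k=[45 45 44 38 32 17 12 15 7 7]
t=17: x=[45.0000 44.8750 43.3750 38.0000 30.8750 18.2500 13.0000 13.6250 8.0000 7.0000] k=[45 43 41 38 28 16 13 13 6 4]
t=18: x=[44.7500 43.0000 40.8750 37.1250 27.7500 17.1250 13.3750 12.1250 6.6250 4.2500] k=[45 43 41 34 25 17 16 9 9 5]
t=19: x=[44.7500 43.0000 40.3750 33.7500 25.1250 17.8750 15.2500 9.8750 8.5000 5.5000] k=[42 43 42 35 22 20 15 7 12 9]
t=20: x=[42.1250 42.7500 41.2500 34.2500 23.3750 19.6250 14.6250 8.6250 11.0000 9.3750] k=[42 40 40 33 24 23 16 12 13 9]
t=21: x=[41.7500 40.2500 39.1250 32.7500 25.0000 22.2500 16.3750 12.6250 12.3750 9.5000] k=[44 40 39 31 25 25 19 14 10 7]
t=22: x=[43.5000 40.3750 38.1250 31.2500 25.7500 24.2500 19.1250 14.1250 10.1250 7.3750] k=[43 37 40 32 27 27 21 12 12 7]
t=23: x=[42.2500 38.1250 38.6250 32.3750 27.6250 26.2500 20.6250 13.1250 11.3750 7.6250] k=[45 37 42 30 25 28 24 13 11 9]
t=24: x=[44.0000 38.6250 39.8750 30.8750 26.0000 27.1250 23.1250 14.1250 11.0000 9.2500] k=[43 40 41 28 27 25 20 13 11 7]

5.500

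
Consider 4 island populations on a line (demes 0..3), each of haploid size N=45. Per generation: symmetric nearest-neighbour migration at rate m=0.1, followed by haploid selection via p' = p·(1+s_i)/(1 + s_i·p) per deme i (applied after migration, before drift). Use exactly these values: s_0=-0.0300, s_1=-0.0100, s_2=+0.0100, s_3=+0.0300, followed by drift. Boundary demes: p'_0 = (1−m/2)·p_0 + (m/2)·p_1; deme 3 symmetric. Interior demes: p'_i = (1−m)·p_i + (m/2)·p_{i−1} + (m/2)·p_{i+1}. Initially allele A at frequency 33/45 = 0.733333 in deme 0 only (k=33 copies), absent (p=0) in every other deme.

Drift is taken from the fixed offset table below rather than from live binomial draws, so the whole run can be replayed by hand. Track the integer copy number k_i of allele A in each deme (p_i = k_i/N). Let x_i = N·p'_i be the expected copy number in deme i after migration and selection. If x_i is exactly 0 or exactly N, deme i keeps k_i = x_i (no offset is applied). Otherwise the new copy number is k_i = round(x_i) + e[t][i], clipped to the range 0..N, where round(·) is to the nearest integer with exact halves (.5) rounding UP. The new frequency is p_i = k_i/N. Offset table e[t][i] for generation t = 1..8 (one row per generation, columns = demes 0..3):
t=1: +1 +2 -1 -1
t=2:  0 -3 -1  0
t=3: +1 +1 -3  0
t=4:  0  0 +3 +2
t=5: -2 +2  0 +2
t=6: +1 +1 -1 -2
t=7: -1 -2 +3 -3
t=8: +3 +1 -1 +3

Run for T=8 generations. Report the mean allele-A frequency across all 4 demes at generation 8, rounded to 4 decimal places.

t=0: k=[33 0 0 0]
t=1: x=[31.0586 1.6341 0.0000 0.0000] k=[32 4 0 0]
t=2: x=[30.3001 5.1540 0.2020 0.0000] k=[30 2 0 0]
t=3: x=[28.2812 3.2694 0.1010 0.0000] k=[29 4 0 0]
t=4: x=[27.4249 5.0051 0.2020 0.0000] k=[27 5 3 0]
t=5: x=[25.5644 5.9479 2.9775 0.1545] k=[24 8 3 2]
t=6: x=[22.8575 8.4806 3.2297 2.1086] k=[24 9 2 0]
t=7: x=[22.9076 9.3255 2.2714 0.1030] k=[22 7 5 0]
t=8: x=[20.9087 7.5864 4.8932 0.2575] k=[24 9 4 3]

0.2222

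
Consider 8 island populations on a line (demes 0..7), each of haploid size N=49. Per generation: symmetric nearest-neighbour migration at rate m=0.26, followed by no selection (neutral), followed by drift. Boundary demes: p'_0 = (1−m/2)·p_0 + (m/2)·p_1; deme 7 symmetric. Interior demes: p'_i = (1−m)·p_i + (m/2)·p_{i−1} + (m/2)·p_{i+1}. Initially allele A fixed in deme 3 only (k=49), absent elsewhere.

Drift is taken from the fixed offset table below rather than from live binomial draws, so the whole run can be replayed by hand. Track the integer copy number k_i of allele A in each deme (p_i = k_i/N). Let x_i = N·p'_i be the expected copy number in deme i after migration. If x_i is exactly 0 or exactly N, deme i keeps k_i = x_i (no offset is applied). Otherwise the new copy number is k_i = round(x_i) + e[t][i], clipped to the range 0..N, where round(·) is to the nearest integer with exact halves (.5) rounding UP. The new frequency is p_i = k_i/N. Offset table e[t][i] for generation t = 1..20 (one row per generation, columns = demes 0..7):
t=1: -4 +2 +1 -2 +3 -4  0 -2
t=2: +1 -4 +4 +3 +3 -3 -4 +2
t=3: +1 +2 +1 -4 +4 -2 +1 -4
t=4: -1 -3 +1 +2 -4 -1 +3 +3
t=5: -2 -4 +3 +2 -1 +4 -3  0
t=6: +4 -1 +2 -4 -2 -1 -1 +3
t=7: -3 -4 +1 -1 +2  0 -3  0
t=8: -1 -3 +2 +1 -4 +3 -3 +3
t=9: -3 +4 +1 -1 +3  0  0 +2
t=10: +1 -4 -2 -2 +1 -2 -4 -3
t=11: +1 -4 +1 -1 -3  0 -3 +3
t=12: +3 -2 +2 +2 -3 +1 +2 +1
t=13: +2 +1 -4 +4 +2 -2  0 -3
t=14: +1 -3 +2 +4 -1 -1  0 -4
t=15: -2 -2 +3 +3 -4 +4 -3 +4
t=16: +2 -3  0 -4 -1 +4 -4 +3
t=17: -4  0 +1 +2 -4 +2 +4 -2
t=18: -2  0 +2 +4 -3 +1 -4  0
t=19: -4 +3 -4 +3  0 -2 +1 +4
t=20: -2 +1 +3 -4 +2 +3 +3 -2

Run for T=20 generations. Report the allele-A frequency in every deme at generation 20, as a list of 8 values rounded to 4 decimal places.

t=0: k=[0 0 0 49 0 0 0 0]
t=1: x=[0.0000 0.0000 6.3700 36.2600 6.3700 0.0000 0.0000 0.0000] k=[0 0 7 34 9 0 0 0]
t=2: x=[0.0000 0.9100 9.6000 27.2400 11.0800 1.1700 0.0000 0.0000] k=[0 0 14 30 14 0 0 0]
t=3: x=[0.0000 1.8200 14.2600 25.8400 14.2600 1.8200 0.0000 0.0000] k=[0 4 15 22 18 0 0 0]
t=4: x=[0.5200 4.9100 14.4800 20.5700 16.1800 2.3400 0.0000 0.0000] k=[0 2 15 23 12 1 0 0]
t=5: x=[0.2600 3.4300 14.3500 20.5300 12.0000 2.3000 0.1300 0.0000] k=[0 0 17 23 11 6 0 0]
t=6: x=[0.0000 2.2100 15.5700 20.6600 11.9100 5.8700 0.7800 0.0000] k=[0 1 18 17 10 5 0 0]
t=7: x=[0.1300 3.0800 15.6600 16.2200 10.2600 5.0000 0.6500 0.0000] k=[0 0 17 15 12 5 0 0]
t=8: x=[0.0000 2.2100 14.5300 14.8700 11.4800 5.2600 0.6500 0.0000] k=[0 0 17 16 7 8 0 0]
t=9: x=[0.0000 2.2100 14.6600 14.9600 8.3000 6.8300 1.0400 0.0000] k=[0 6 16 14 11 7 1 0]
t=10: x=[0.7800 6.5200 14.4400 13.8700 10.8700 6.7400 1.6500 0.1300] k=[2 3 12 12 12 5 0 0]
t=11: x=[2.1300 4.0400 10.8300 12.0000 11.0900 5.2600 0.6500 0.0000] k=[3 0 12 11 8 5 0 0]
t=12: x=[2.6100 1.9500 10.3100 10.7400 8.0000 4.7400 0.6500 0.0000] k=[6 0 12 13 5 6 3 0]
t=13: x=[5.2200 2.3400 10.5700 11.8300 6.1700 5.4800 3.0000 0.3900] k=[7 3 7 16 8 3 3 0]
t=14: x=[6.4800 4.0400 7.6500 13.7900 8.3900 3.6500 2.6100 0.3900] k=[7 1 10 18 7 3 3 0]
t=15: x=[6.2200 2.9500 9.8700 15.5300 7.9100 3.5200 2.6100 0.3900] k=[4 1 13 19 4 8 0 4]
t=16: x=[3.6100 2.9500 12.2200 16.2700 6.4700 6.4400 1.5600 3.4800] k=[6 0 12 12 5 10 0 6]
t=17: x=[5.2200 2.3400 10.4400 11.0900 6.5600 8.0500 2.0800 5.2200] k=[1 2 11 13 3 10 6 3]
t=18: x=[1.1300 3.0400 10.0900 11.4400 5.2100 8.5700 6.1300 3.3900] k=[0 3 12 15 2 10 2 3]
t=19: x=[0.3900 3.7800 11.2200 12.9200 4.7300 7.9200 3.1700 2.8700] k=[0 7 7 16 5 6 4 7]
t=20: x=[0.9100 6.0900 8.1700 13.4000 6.5600 5.6100 4.6500 6.6100] k=[0 7 11 9 9 9 8 5]

[0.0000, 0.1429, 0.2245, 0.1837, 0.1837, 0.1837, 0.1633, 0.1020]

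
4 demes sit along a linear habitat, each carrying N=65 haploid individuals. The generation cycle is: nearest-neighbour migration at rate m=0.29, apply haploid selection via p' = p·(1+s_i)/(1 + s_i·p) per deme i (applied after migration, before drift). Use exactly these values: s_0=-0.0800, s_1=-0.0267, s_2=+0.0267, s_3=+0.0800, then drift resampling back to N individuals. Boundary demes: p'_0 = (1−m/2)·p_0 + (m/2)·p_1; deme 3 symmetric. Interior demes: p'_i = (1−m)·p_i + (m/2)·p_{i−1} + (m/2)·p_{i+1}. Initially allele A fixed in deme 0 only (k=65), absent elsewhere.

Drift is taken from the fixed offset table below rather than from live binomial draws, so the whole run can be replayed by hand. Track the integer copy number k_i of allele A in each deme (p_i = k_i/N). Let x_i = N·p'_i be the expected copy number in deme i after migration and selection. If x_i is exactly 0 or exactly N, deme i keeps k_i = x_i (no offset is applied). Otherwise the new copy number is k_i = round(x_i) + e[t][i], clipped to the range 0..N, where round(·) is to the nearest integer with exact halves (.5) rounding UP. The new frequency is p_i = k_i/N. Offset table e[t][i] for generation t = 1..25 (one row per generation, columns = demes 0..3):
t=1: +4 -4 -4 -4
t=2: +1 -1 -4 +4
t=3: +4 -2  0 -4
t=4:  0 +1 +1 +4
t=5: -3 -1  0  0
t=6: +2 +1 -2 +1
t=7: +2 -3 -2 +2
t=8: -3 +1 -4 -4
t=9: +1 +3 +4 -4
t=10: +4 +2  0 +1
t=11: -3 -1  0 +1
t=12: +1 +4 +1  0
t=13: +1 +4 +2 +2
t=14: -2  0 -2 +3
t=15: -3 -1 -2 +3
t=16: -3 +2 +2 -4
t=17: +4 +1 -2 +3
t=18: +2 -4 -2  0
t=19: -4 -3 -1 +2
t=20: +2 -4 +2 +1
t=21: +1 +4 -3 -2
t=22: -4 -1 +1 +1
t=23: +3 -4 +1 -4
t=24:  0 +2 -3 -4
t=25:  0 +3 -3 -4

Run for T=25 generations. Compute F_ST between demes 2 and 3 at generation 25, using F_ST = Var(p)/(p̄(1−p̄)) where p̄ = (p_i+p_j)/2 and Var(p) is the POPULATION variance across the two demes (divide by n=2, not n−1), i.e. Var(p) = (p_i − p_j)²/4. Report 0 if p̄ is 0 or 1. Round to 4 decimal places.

t=0: k=[65 0 0 0]
t=1: x=[54.8830 9.2090 0.0000 0.0000] k=[59 5 0 0]
t=2: x=[50.2405 11.8407 0.7441 0.0000] k=[51 11 0 0]
t=3: x=[44.0336 14.8920 1.6365 0.0000] k=[48 13 2 0]
t=4: x=[41.6937 16.1493 3.3886 0.3131] k=[42 17 4 4]
t=5: x=[37.0551 18.3811 6.0276 4.2988] k=[34 17 6 4]
t=6: x=[30.1837 17.5215 7.4776 4.6089] k=[32 19 5 6]
t=7: x=[28.7722 18.4948 7.3449 6.2782] k=[31 15 5 8]
t=8: x=[27.3510 15.5476 7.0489 8.0948] k=[24 17 3 4]
t=9: x=[21.7618 15.6610 5.3019 4.1437] k=[23 19 9 0]
t=10: x=[21.2117 17.7783 9.3540 1.4071] k=[25 20 9 2]
t=11: x=[23.0208 18.7667 9.7972 3.2442] k=[20 18 10 4]
t=12: x=[18.5840 16.7908 10.5203 5.2283] k=[20 21 12 5]
t=13: x=[19.0046 19.1821 12.5548 6.4485] k=[20 23 15 8]
t=14: x=[19.2852 21.0183 15.4532 9.6294] k=[17 21 13 13]
t=15: x=[16.5313 18.8952 14.4540 13.8189] k=[14 18 12 17]
t=16: x=[13.6587 16.2184 13.8805 17.2318] k=[11 18 16 13]
t=17: x=[11.2197 16.3614 16.1730 14.2738] k=[15 17 14 17]
t=18: x=[14.3366 15.9471 15.1743 17.5327] k=[16 12 13 18]
t=19: x=[14.4608 12.4503 13.8652 18.2686] k=[10 9 13 20]
t=20: x=[9.1779 9.5033 13.7180 20.0356] k=[11 6 16 21]
t=21: x=[9.5741 7.9835 15.5851 21.3639] k=[11 12 13 19]
t=22: x=[10.3960 11.7375 14.0125 19.1530] k=[6 11 15 20]
t=23: x=[6.2386 10.6125 15.4532 20.3346] k=[9 7 16 16]
t=24: x=[8.1000 8.3952 14.9968 16.9463] k=[8 10 12 13]
t=25: x=[7.7054 9.7731 12.1125 13.6672] k=[8 13 9 10]

0.0005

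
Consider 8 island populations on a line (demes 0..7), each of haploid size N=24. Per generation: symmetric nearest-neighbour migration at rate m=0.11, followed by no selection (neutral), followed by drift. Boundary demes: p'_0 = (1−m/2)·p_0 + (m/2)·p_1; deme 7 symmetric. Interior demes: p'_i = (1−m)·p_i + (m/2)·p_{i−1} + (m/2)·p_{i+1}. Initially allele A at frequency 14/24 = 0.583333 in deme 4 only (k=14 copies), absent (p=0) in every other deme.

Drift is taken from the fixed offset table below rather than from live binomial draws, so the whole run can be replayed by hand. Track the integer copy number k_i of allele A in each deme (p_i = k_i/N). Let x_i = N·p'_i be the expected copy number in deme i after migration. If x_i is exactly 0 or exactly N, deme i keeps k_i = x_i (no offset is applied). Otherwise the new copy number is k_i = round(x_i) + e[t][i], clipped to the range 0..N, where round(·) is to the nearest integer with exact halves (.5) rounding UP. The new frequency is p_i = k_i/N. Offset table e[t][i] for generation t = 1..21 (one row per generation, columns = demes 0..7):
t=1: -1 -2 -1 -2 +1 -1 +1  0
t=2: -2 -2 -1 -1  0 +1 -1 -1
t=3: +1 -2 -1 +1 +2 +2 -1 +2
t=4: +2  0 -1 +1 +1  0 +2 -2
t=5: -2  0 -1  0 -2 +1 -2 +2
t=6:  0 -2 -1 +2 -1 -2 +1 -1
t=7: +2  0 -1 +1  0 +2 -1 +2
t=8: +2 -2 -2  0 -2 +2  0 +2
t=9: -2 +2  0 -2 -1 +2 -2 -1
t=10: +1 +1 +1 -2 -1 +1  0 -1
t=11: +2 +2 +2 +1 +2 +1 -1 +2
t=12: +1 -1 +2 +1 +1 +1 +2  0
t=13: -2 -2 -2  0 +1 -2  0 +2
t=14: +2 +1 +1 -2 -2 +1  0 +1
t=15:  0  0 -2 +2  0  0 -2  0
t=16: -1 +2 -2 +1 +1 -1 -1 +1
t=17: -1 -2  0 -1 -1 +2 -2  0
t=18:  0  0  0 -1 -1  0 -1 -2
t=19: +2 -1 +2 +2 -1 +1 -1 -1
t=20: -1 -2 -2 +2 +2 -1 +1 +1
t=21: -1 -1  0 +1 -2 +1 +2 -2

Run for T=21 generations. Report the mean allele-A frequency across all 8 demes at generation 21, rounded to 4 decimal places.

0.1510

t=0: k=[0 0 0 0 14 0 0 0]
t=1: x=[0.0000 0.0000 0.0000 0.7700 12.4600 0.7700 0.0000 0.0000] k=[0 0 0 0 13 0 0 0]
t=2: x=[0.0000 0.0000 0.0000 0.7150 11.5700 0.7150 0.0000 0.0000] k=[0 0 0 0 12 2 0 0]
t=3: x=[0.0000 0.0000 0.0000 0.6600 10.7900 2.4400 0.1100 0.0000] k=[0 0 0 2 13 4 0 0]
t=4: x=[0.0000 0.0000 0.1100 2.4950 11.9000 4.2750 0.2200 0.0000] k=[0 0 0 3 13 4 2 0]
t=5: x=[0.0000 0.0000 0.1650 3.3850 11.9550 4.3850 2.0000 0.1100] k=[0 0 0 3 10 5 0 2]
t=6: x=[0.0000 0.0000 0.1650 3.2200 9.3400 5.0000 0.3850 1.8900] k=[0 0 0 5 8 3 1 1]
t=7: x=[0.0000 0.0000 0.2750 4.8900 7.5600 3.1650 1.1100 1.0000] k=[0 0 0 6 8 5 0 3]
t=8: x=[0.0000 0.0000 0.3300 5.7800 7.7250 4.8900 0.4400 2.8350] k=[0 0 0 6 6 7 0 5]
t=9: x=[0.0000 0.0000 0.3300 5.6700 6.0550 6.5600 0.6600 4.7250] k=[0 0 0 4 5 9 0 4]
t=10: x=[0.0000 0.0000 0.2200 3.8350 5.1650 8.2850 0.7150 3.7800] k=[0 0 1 2 4 9 1 3]
t=11: x=[0.0000 0.0550 1.0000 2.0550 4.1650 8.2850 1.5500 2.8900] k=[0 2 3 3 6 9 1 5]
t=12: x=[0.1100 1.9450 2.9450 3.1650 6.0000 8.3950 1.6600 4.7800] k=[1 1 5 4 7 9 4 5]
t=13: x=[1.0000 1.2200 4.7250 4.2200 6.9450 8.6150 4.3300 4.9450] k=[0 0 3 4 8 7 4 7]
t=14: x=[0.0000 0.1650 2.8900 4.1650 7.7250 6.8900 4.3300 6.8350] k=[0 1 4 2 6 8 4 8]
t=15: x=[0.0550 1.1100 3.7250 2.3300 5.8900 7.6700 4.4400 7.7800] k=[0 1 2 4 6 8 2 8]
t=16: x=[0.0550 1.0000 2.0550 4.0000 6.0000 7.5600 2.6600 7.6700] k=[0 3 0 5 7 7 2 9]
t=17: x=[0.1650 2.6700 0.4400 4.8350 6.8900 6.7250 2.6600 8.6150] k=[0 1 0 4 6 9 1 9]
t=18: x=[0.0550 0.8900 0.2750 3.8900 6.0550 8.3950 1.8800 8.5600] k=[0 1 0 3 5 8 1 7]
t=19: x=[0.0550 0.8900 0.2200 2.9450 5.0550 7.4500 1.7150 6.6700] k=[2 0 2 5 4 8 1 6]
t=20: x=[1.8900 0.2200 2.0550 4.7800 4.2750 7.3950 1.6600 5.7250] k=[1 0 0 7 6 6 3 7]
t=21: x=[0.9450 0.0550 0.3850 6.5600 6.0550 5.8350 3.3850 6.7800] k=[0 0 0 8 4 7 5 5]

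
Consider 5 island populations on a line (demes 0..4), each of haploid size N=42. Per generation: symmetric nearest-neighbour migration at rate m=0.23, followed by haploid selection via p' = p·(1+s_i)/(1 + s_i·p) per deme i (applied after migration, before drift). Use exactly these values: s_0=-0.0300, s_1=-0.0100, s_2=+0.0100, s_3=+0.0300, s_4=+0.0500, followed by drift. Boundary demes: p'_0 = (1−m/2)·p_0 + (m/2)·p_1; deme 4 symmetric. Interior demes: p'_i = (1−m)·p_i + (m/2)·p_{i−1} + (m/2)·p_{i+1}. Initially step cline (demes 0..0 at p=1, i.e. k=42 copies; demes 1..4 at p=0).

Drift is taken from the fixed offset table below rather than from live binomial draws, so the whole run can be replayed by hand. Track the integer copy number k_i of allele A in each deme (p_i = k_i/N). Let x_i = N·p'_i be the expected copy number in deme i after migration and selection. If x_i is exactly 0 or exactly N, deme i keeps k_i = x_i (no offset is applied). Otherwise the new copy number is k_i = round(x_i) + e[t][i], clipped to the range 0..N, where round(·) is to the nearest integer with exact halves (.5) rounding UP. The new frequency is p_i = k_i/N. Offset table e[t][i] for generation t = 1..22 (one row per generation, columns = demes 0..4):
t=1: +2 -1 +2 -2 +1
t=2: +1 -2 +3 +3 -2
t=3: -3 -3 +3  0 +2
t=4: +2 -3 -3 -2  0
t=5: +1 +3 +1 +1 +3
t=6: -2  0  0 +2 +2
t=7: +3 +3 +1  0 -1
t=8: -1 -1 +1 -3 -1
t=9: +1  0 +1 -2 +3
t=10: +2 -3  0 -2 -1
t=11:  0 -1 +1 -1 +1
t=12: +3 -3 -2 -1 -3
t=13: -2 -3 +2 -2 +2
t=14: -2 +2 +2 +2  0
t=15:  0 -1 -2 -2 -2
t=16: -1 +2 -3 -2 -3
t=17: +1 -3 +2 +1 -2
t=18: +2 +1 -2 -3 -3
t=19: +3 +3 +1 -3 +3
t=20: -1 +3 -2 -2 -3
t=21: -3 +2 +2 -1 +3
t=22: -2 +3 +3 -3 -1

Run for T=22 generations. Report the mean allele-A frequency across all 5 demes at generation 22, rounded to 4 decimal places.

0.1619

t=0: k=[42 0 0 0 0]
t=1: x=[37.0383 4.7872 0.0000 0.0000 0.0000] k=[39 4 0 0 0]
t=2: x=[34.7950 7.5029 0.4645 0.0000 0.0000] k=[36 6 3 0 0]
t=3: x=[32.3251 9.0335 3.0278 0.3553 0.0000] k=[29 6 6 0 0]
t=4: x=[26.0548 8.5762 5.3563 0.7103 0.0000] k=[28 6 2 0 0]
t=5: x=[25.1637 8.0047 2.2511 0.2369 0.0000] k=[26 11 3 1 0]
t=6: x=[23.9622 11.7199 3.7236 1.1475 0.1207] k=[22 12 4 3 2]
t=7: x=[20.5303 12.1431 4.8475 3.0834 2.2152] k=[24 15 6 3 1]
t=8: x=[22.6476 14.9032 6.7462 3.2013 1.2896] k=[22 14 8 0 0]
t=9: x=[20.7602 14.1356 7.8332 0.9470 0.0000] k=[22 14 9 0 0]
t=10: x=[20.7602 14.2502 8.6079 1.0653 0.0000] k=[23 11 9 0 0]
t=11: x=[21.3003 12.0634 8.2608 1.0653 0.0000] k=[21 11 9 0 0]
t=12: x=[19.5314 11.8344 8.2608 1.0653 0.0000] k=[23 9 6 0 0]
t=13: x=[21.0702 10.1872 5.7039 0.7103 0.0000] k=[19 7 8 0 0]
t=14: x=[17.3092 8.4271 7.0230 0.9470 0.0000] k=[15 10 9 3 0]
t=15: x=[14.1379 10.3813 8.4922 3.4371 0.3621] k=[14 9 6 1 0]
t=16: x=[13.1483 9.1578 5.8197 1.5022 0.1207] k=[12 11 3 0 0]
t=17: x=[11.6272 10.1176 3.6077 0.3553 0.0000] k=[13 7 6 1 0]
t=18: x=[12.0466 7.5128 5.5880 1.5022 0.1207] k=[14 9 4 0 0]
t=19: x=[13.1483 8.9291 4.1521 0.4736 0.0000] k=[16 12 5 0 0]
t=20: x=[15.2430 11.5706 5.2757 0.5920 0.0000] k=[14 15 3 0 0]
t=21: x=[13.8310 13.4131 4.0714 0.3553 0.0000] k=[11 15 6 0 0]
t=22: x=[11.2079 13.4131 6.3988 0.7103 0.0000] k=[9 16 9 0 0]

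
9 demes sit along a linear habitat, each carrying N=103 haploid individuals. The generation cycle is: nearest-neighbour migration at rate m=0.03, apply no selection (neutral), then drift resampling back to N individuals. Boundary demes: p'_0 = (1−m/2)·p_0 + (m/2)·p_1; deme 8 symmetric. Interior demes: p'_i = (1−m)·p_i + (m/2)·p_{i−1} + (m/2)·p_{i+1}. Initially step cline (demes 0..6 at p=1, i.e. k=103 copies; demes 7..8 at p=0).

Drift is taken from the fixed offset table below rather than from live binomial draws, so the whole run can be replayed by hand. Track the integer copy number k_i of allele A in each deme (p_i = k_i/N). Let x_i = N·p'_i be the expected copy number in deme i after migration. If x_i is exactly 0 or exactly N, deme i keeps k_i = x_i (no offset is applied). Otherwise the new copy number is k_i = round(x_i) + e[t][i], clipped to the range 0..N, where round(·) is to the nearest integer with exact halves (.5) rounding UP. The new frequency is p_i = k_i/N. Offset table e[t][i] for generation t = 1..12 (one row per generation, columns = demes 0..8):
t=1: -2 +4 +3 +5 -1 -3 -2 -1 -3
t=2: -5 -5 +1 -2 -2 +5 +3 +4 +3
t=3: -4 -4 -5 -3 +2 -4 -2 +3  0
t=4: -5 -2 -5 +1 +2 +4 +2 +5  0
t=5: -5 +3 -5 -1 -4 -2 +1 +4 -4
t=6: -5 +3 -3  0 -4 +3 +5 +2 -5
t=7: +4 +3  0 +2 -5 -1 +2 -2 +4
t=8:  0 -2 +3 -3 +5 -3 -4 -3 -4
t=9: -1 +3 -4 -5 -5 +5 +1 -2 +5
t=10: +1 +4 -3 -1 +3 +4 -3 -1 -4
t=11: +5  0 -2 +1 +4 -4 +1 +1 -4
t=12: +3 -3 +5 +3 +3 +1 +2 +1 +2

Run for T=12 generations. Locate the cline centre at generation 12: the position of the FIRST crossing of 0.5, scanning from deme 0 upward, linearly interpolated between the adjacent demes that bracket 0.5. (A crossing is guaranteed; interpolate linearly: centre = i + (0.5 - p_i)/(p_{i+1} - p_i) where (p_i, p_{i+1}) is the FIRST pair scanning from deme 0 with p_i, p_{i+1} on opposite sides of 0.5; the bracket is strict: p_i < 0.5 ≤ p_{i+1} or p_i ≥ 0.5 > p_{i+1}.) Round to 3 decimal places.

t=0: k=[103 103 103 103 103 103 103 0 0]
t=1: x=[103.0000 103.0000 103.0000 103.0000 103.0000 103.0000 101.4550 1.5450 0.0000] k=[103 103 103 103 103 103 99 1 0]
t=2: x=[103.0000 103.0000 103.0000 103.0000 103.0000 102.9400 97.5900 2.4550 0.0150] k=[103 103 103 103 103 103 101 6 3]
t=3: x=[103.0000 103.0000 103.0000 103.0000 103.0000 102.9700 99.6050 7.3800 3.0450] k=[103 103 103 103 103 99 98 10 3]
t=4: x=[103.0000 103.0000 103.0000 103.0000 102.9400 99.0450 96.6950 11.2150 3.1050] k=[103 103 103 103 103 103 99 16 3]
t=5: x=[103.0000 103.0000 103.0000 103.0000 103.0000 102.9400 97.8150 17.0500 3.1950] k=[103 103 103 103 103 101 99 21 0]
t=6: x=[103.0000 103.0000 103.0000 103.0000 102.9700 101.0000 97.8600 21.8550 0.3150] k=[103 103 103 103 99 103 103 24 0]
t=7: x=[103.0000 103.0000 103.0000 102.9400 99.1200 102.9400 101.8150 24.8250 0.3600] k=[103 103 103 103 94 102 103 23 4]
t=8: x=[103.0000 103.0000 103.0000 102.8650 94.2550 101.8950 101.7850 23.9150 4.2850] k=[103 103 103 100 99 99 98 21 0]
t=9: x=[103.0000 103.0000 102.9550 100.0300 99.0150 98.9850 96.8600 21.8400 0.3150] k=[103 103 99 95 94 103 98 20 5]
t=10: x=[103.0000 102.9400 99.0000 95.0450 94.1500 102.7900 96.9050 20.9450 5.2250] k=[103 103 96 94 97 103 94 20 1]
t=11: x=[103.0000 102.8950 96.0750 94.0750 97.0450 102.7750 93.0250 20.8250 1.2850] k=[103 103 94 95 101 99 94 22 0]
t=12: x=[103.0000 102.8650 94.1500 95.0750 100.8800 98.9550 92.9950 22.7500 0.3300] k=[103 100 99 98 103 100 95 24 2]

6.613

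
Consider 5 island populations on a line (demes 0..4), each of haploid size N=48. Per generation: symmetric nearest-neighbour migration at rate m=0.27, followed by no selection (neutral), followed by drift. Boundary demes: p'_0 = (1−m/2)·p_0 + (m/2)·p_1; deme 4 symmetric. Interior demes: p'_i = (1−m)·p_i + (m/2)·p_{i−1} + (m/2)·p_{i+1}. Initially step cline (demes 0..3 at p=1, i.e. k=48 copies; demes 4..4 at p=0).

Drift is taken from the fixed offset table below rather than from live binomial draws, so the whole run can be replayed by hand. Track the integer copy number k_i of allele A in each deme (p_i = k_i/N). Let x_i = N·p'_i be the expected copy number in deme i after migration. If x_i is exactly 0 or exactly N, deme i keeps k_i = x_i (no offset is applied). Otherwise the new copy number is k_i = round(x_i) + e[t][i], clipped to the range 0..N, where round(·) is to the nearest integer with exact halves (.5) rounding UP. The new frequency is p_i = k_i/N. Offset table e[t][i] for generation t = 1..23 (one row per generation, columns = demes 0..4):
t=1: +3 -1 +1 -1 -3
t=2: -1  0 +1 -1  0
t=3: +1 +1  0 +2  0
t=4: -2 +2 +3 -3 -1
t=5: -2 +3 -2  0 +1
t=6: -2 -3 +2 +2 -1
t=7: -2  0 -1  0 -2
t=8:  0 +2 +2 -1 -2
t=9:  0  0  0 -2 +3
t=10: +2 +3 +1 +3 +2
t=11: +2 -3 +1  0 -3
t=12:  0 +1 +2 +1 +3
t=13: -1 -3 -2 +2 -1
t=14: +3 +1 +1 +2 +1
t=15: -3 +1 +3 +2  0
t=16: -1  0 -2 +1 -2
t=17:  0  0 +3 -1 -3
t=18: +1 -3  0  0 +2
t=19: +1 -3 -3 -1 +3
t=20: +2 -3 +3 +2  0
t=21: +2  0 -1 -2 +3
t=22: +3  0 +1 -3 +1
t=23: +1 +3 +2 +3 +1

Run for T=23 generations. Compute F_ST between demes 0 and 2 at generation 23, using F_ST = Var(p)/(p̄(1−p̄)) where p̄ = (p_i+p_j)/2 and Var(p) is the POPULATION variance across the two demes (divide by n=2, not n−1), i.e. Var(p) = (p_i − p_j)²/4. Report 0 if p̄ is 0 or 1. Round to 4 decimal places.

0.0787

t=0: k=[48 48 48 48 0]
t=1: x=[48.0000 48.0000 48.0000 41.5200 6.4800] k=[48 48 48 41 3]
t=2: x=[48.0000 48.0000 47.0550 36.8150 8.1300] k=[48 48 48 36 8]
t=3: x=[48.0000 48.0000 46.3800 33.8400 11.7800] k=[48 48 46 36 12]
t=4: x=[48.0000 47.7300 44.9200 34.1100 15.2400] k=[48 48 48 31 14]
t=5: x=[48.0000 48.0000 45.7050 31.0000 16.2950] k=[48 48 44 31 17]
t=6: x=[48.0000 47.4600 42.7850 30.8650 18.8900] k=[48 44 45 33 18]
t=7: x=[47.4600 44.6750 43.2450 32.5950 20.0250] k=[45 45 42 33 18]
t=8: x=[45.0000 44.5950 41.1900 32.1900 20.0250] k=[45 47 43 31 18]
t=9: x=[45.2700 46.1900 41.9200 30.8650 19.7550] k=[45 46 42 29 23]
t=10: x=[45.1350 45.3250 40.7850 29.9450 23.8100] k=[47 48 42 33 26]
t=11: x=[47.1350 47.0550 41.5950 33.2700 26.9450] k=[48 44 43 33 24]
t=12: x=[47.4600 44.4050 41.7850 33.1350 25.2150] k=[47 45 44 34 28]
t=13: x=[46.7300 45.1350 42.7850 34.5400 28.8100] k=[46 42 41 37 28]
t=14: x=[45.4600 42.4050 40.5950 36.3250 29.2150] k=[48 43 42 38 30]
t=15: x=[47.3250 43.5400 41.5950 37.4600 31.0800] k=[44 45 45 39 31]
t=16: x=[44.1350 44.8650 44.1900 38.7300 32.0800] k=[43 45 42 40 30]
t=17: x=[43.2700 44.3250 42.1350 38.9200 31.3500] k=[43 44 45 38 28]
t=18: x=[43.1350 44.0000 43.9200 37.5950 29.3500] k=[44 41 44 38 31]
t=19: x=[43.5950 41.8100 42.7850 37.8650 31.9450] k=[45 39 40 37 35]
t=20: x=[44.1900 39.9450 39.4600 37.1350 35.2700] k=[46 37 42 39 35]
t=21: x=[44.7850 38.8900 40.9200 38.8650 35.5400] k=[47 39 40 37 39]
t=22: x=[45.9200 40.2150 39.4600 37.6750 38.7300] k=[48 40 40 35 40]
t=23: x=[46.9200 41.0800 39.3250 36.3500 39.3250] k=[48 44 41 39 40]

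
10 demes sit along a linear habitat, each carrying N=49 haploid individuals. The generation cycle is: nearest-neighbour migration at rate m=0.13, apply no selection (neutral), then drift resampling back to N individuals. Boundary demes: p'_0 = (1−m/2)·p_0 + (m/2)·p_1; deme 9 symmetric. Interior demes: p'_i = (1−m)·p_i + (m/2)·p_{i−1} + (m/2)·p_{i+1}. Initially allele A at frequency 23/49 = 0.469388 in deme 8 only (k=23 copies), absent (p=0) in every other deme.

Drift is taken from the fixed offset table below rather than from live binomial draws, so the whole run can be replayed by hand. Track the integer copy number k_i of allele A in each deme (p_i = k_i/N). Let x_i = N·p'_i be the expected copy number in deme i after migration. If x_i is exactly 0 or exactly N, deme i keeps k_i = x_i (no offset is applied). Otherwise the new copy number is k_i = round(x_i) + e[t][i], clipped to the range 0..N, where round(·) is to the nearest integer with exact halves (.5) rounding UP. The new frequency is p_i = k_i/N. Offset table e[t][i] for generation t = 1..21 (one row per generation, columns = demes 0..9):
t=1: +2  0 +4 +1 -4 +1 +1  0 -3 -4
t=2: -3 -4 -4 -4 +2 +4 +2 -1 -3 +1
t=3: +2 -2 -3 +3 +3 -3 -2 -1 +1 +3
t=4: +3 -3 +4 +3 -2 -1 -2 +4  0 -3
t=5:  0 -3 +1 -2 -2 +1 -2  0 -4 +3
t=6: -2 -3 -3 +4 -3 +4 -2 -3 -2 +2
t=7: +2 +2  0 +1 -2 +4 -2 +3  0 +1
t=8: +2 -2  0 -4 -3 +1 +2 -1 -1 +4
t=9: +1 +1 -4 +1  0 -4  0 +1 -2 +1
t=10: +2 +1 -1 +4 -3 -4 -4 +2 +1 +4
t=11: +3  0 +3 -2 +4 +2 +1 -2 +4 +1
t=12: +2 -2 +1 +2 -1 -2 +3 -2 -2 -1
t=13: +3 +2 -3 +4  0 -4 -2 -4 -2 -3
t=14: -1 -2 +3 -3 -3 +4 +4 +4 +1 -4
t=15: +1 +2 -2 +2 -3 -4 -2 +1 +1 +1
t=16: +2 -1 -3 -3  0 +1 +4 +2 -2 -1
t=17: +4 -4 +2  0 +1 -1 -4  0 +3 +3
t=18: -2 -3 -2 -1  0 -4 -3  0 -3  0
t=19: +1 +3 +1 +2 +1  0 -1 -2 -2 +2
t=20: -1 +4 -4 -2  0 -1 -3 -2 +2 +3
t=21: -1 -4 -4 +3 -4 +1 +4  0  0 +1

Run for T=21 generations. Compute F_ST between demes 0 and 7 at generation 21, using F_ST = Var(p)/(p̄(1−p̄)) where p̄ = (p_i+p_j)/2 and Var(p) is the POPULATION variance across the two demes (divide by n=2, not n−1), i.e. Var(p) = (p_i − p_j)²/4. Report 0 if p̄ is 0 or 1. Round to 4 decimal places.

t=0: k=[0 0 0 0 0 0 0 0 23 0]
t=1: x=[0.0000 0.0000 0.0000 0.0000 0.0000 0.0000 0.0000 1.4950 20.0100 1.4950] k=[0 0 0 0 0 0 0 1 17 0]
t=2: x=[0.0000 0.0000 0.0000 0.0000 0.0000 0.0000 0.0650 1.9750 14.8550 1.1050] k=[0 0 0 0 0 0 2 1 12 2]
t=3: x=[0.0000 0.0000 0.0000 0.0000 0.0000 0.1300 1.8050 1.7800 10.6350 2.6500] k=[0 0 0 0 0 0 0 1 12 6]
t=4: x=[0.0000 0.0000 0.0000 0.0000 0.0000 0.0000 0.0650 1.6500 10.8950 6.3900] k=[0 0 0 0 0 0 0 6 11 3]
t=5: x=[0.0000 0.0000 0.0000 0.0000 0.0000 0.0000 0.3900 5.9350 10.1550 3.5200] k=[0 0 0 0 0 0 0 6 6 7]
t=6: x=[0.0000 0.0000 0.0000 0.0000 0.0000 0.0000 0.3900 5.6100 6.0650 6.9350] k=[0 0 0 0 0 0 0 3 4 9]
t=7: x=[0.0000 0.0000 0.0000 0.0000 0.0000 0.0000 0.1950 2.8700 4.2600 8.6750] k=[0 0 0 0 0 0 0 6 4 10]
t=8: x=[0.0000 0.0000 0.0000 0.0000 0.0000 0.0000 0.3900 5.4800 4.5200 9.6100] k=[0 0 0 0 0 0 2 4 4 14]
t=9: x=[0.0000 0.0000 0.0000 0.0000 0.0000 0.1300 2.0000 3.8700 4.6500 13.3500] k=[0 0 0 0 0 0 2 5 3 14]
t=10: x=[0.0000 0.0000 0.0000 0.0000 0.0000 0.1300 2.0650 4.6750 3.8450 13.2850] k=[0 0 0 0 0 0 0 7 5 17]
t=11: x=[0.0000 0.0000 0.0000 0.0000 0.0000 0.0000 0.4550 6.4150 5.9100 16.2200] k=[0 0 0 0 0 0 1 4 10 17]
t=12: x=[0.0000 0.0000 0.0000 0.0000 0.0000 0.0650 1.1300 4.1950 10.0650 16.5450] k=[0 0 0 0 0 0 4 2 8 16]
t=13: x=[0.0000 0.0000 0.0000 0.0000 0.0000 0.2600 3.6100 2.5200 8.1300 15.4800] k=[0 0 0 0 0 0 2 0 6 12]
t=14: x=[0.0000 0.0000 0.0000 0.0000 0.0000 0.1300 1.7400 0.5200 6.0000 11.6100] k=[0 0 0 0 0 4 6 5 7 8]
t=15: x=[0.0000 0.0000 0.0000 0.0000 0.2600 3.8700 5.8050 5.1950 6.9350 7.9350] k=[0 0 0 0 0 0 4 6 8 9]
t=16: x=[0.0000 0.0000 0.0000 0.0000 0.0000 0.2600 3.8700 6.0000 7.9350 8.9350] k=[0 0 0 0 0 1 8 8 6 8]
t=17: x=[0.0000 0.0000 0.0000 0.0000 0.0650 1.3900 7.5450 7.8700 6.2600 7.8700] k=[0 0 0 0 1 0 4 8 9 11]
t=18: x=[0.0000 0.0000 0.0000 0.0650 0.8700 0.3250 4.0000 7.8050 9.0650 10.8700] k=[0 0 0 0 1 0 1 8 6 11]
t=19: x=[0.0000 0.0000 0.0000 0.0650 0.8700 0.1300 1.3900 7.4150 6.4550 10.6750] k=[0 0 0 2 2 0 0 5 4 13]
t=20: x=[0.0000 0.0000 0.1300 1.8700 1.8700 0.1300 0.3250 4.6100 4.6500 12.4150] k=[0 0 0 0 2 0 0 3 7 15]
t=21: x=[0.0000 0.0000 0.0000 0.1300 1.7400 0.1300 0.1950 3.0650 7.2600 14.4800] k=[0 0 0 3 0 1 4 3 7 15]

0.0316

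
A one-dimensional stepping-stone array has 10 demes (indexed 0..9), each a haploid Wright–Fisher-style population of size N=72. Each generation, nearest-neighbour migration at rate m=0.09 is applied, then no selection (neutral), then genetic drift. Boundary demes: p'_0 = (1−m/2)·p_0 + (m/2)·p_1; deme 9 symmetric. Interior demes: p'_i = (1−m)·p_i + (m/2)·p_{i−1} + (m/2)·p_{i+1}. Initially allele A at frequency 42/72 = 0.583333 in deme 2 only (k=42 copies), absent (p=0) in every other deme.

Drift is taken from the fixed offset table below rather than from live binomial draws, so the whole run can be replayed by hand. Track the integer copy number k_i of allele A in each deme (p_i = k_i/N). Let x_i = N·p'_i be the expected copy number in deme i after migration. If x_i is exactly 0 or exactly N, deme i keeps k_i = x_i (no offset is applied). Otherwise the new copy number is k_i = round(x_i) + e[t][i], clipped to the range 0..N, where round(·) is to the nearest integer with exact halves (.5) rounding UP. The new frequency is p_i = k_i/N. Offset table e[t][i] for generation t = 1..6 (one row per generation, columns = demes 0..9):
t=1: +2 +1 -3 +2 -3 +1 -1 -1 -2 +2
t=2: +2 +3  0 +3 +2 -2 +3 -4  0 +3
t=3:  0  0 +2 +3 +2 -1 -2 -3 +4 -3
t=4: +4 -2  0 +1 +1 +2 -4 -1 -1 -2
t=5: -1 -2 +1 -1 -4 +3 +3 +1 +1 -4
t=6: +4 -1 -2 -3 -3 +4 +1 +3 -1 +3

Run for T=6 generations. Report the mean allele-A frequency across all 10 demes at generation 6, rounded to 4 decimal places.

t=0: k=[0 0 42 0 0 0 0 0 0 0]
t=1: x=[0.0000 1.8900 38.2200 1.8900 0.0000 0.0000 0.0000 0.0000 0.0000 0.0000] k=[0 3 35 4 0 0 0 0 0 0]
t=2: x=[0.1350 4.3050 32.1650 5.2150 0.1800 0.0000 0.0000 0.0000 0.0000 0.0000] k=[2 7 32 8 2 0 0 0 0 0]
t=3: x=[2.2250 7.9000 29.7950 8.8100 2.1800 0.0900 0.0000 0.0000 0.0000 0.0000] k=[2 8 32 12 4 0 0 0 0 0]
t=4: x=[2.2700 8.8100 30.0200 12.5400 4.1800 0.1800 0.0000 0.0000 0.0000 0.0000] k=[6 7 30 14 5 2 0 0 0 0]
t=5: x=[6.0450 7.9900 28.2450 14.3150 5.2700 2.0450 0.0900 0.0000 0.0000 0.0000] k=[5 6 29 13 1 5 3 0 0 0]
t=6: x=[5.0450 6.9900 27.2450 13.1800 1.7200 4.7300 2.9550 0.1350 0.0000 0.0000] k=[9 6 25 10 0 9 4 3 0 0]

0.0917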